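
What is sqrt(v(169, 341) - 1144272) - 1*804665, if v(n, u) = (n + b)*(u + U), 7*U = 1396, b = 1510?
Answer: -804665 + I*sqrt(11607729)/7 ≈ -8.0467e+5 + 486.72*I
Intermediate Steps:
U = 1396/7 (U = (1/7)*1396 = 1396/7 ≈ 199.43)
v(n, u) = (1510 + n)*(1396/7 + u) (v(n, u) = (n + 1510)*(u + 1396/7) = (1510 + n)*(1396/7 + u))
sqrt(v(169, 341) - 1144272) - 1*804665 = sqrt((2107960/7 + 1510*341 + (1396/7)*169 + 169*341) - 1144272) - 1*804665 = sqrt((2107960/7 + 514910 + 235924/7 + 57629) - 1144272) - 804665 = sqrt(6351657/7 - 1144272) - 804665 = sqrt(-1658247/7) - 804665 = I*sqrt(11607729)/7 - 804665 = -804665 + I*sqrt(11607729)/7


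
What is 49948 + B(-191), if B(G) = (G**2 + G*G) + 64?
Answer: 122974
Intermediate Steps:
B(G) = 64 + 2*G**2 (B(G) = (G**2 + G**2) + 64 = 2*G**2 + 64 = 64 + 2*G**2)
49948 + B(-191) = 49948 + (64 + 2*(-191)**2) = 49948 + (64 + 2*36481) = 49948 + (64 + 72962) = 49948 + 73026 = 122974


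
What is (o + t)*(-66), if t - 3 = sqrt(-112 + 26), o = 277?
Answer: -18480 - 66*I*sqrt(86) ≈ -18480.0 - 612.06*I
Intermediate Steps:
t = 3 + I*sqrt(86) (t = 3 + sqrt(-112 + 26) = 3 + sqrt(-86) = 3 + I*sqrt(86) ≈ 3.0 + 9.2736*I)
(o + t)*(-66) = (277 + (3 + I*sqrt(86)))*(-66) = (280 + I*sqrt(86))*(-66) = -18480 - 66*I*sqrt(86)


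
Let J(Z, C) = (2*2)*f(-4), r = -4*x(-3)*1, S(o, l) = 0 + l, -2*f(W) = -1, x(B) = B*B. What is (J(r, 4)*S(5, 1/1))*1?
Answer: 2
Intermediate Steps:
x(B) = B²
f(W) = ½ (f(W) = -½*(-1) = ½)
S(o, l) = l
r = -36 (r = -4*(-3)²*1 = -4*9*1 = -36*1 = -36)
J(Z, C) = 2 (J(Z, C) = (2*2)*(½) = 4*(½) = 2)
(J(r, 4)*S(5, 1/1))*1 = (2/1)*1 = (2*1)*1 = 2*1 = 2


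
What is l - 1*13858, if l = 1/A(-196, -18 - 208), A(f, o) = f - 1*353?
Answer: -7608043/549 ≈ -13858.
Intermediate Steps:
A(f, o) = -353 + f (A(f, o) = f - 353 = -353 + f)
l = -1/549 (l = 1/(-353 - 196) = 1/(-549) = -1/549 ≈ -0.0018215)
l - 1*13858 = -1/549 - 1*13858 = -1/549 - 13858 = -7608043/549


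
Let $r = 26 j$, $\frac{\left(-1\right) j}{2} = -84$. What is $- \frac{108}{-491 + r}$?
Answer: $- \frac{108}{3877} \approx -0.027857$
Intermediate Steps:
$j = 168$ ($j = \left(-2\right) \left(-84\right) = 168$)
$r = 4368$ ($r = 26 \cdot 168 = 4368$)
$- \frac{108}{-491 + r} = - \frac{108}{-491 + 4368} = - \frac{108}{3877}$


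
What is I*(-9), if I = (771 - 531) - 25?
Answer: -1935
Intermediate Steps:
I = 215 (I = 240 - 25 = 215)
I*(-9) = 215*(-9) = -1935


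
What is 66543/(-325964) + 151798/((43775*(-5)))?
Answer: -64045282397/71345370500 ≈ -0.89768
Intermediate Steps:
66543/(-325964) + 151798/((43775*(-5))) = 66543*(-1/325964) + 151798/(-218875) = -66543/325964 + 151798*(-1/218875) = -66543/325964 - 151798/218875 = -64045282397/71345370500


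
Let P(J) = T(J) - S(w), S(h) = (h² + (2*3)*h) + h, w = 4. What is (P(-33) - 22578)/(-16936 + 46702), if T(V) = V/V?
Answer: -22621/29766 ≈ -0.75996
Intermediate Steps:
T(V) = 1
S(h) = h² + 7*h (S(h) = (h² + 6*h) + h = h² + 7*h)
P(J) = -43 (P(J) = 1 - 4*(7 + 4) = 1 - 4*11 = 1 - 1*44 = 1 - 44 = -43)
(P(-33) - 22578)/(-16936 + 46702) = (-43 - 22578)/(-16936 + 46702) = -22621/29766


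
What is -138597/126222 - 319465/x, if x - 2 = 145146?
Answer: -10073431431/3053478476 ≈ -3.2990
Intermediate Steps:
x = 145148 (x = 2 + 145146 = 145148)
-138597/126222 - 319465/x = -138597/126222 - 319465/145148 = -138597*1/126222 - 319465*1/145148 = -46199/42074 - 319465/145148 = -10073431431/3053478476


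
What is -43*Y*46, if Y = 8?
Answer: -15824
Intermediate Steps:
-43*Y*46 = -43*8*46 = -344*46 = -15824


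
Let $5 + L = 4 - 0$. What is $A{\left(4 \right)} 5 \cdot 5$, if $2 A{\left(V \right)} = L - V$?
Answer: $- \frac{125}{2} \approx -62.5$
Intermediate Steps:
$L = -1$ ($L = -5 + \left(4 - 0\right) = -5 + \left(4 + 0\right) = -5 + 4 = -1$)
$A{\left(V \right)} = - \frac{1}{2} - \frac{V}{2}$ ($A{\left(V \right)} = \frac{-1 - V}{2} = - \frac{1}{2} - \frac{V}{2}$)
$A{\left(4 \right)} 5 \cdot 5 = \left(- \frac{1}{2} - 2\right) 5 \cdot 5 = \left(- \frac{5}{2}\right) 5 \cdot 5 = \left(- \frac{25}{2}\right) 5 = - \frac{125}{2}$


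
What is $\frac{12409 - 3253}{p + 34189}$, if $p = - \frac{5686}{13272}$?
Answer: $\frac{60759216}{226875361} \approx 0.26781$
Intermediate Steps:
$p = - \frac{2843}{6636}$ ($p = \left(-5686\right) \frac{1}{13272} = - \frac{2843}{6636} \approx -0.42842$)
$\frac{12409 - 3253}{p + 34189} = \frac{12409 - 3253}{- \frac{2843}{6636} + 34189} = \frac{9156}{\frac{226875361}{6636}} = 9156 \cdot \frac{6636}{226875361} = \frac{60759216}{226875361}$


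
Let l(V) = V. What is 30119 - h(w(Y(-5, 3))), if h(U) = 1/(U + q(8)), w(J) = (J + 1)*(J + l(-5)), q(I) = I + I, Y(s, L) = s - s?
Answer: 331308/11 ≈ 30119.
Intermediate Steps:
Y(s, L) = 0
q(I) = 2*I
w(J) = (1 + J)*(-5 + J) (w(J) = (J + 1)*(J - 5) = (1 + J)*(-5 + J))
h(U) = 1/(16 + U) (h(U) = 1/(U + 2*8) = 1/(U + 16) = 1/(16 + U))
30119 - h(w(Y(-5, 3))) = 30119 - 1/(16 + (-5 + 0² - 4*0)) = 30119 - 1/(16 + (-5 + 0 + 0)) = 30119 - 1/(16 - 5) = 30119 - 1/11 = 331308/11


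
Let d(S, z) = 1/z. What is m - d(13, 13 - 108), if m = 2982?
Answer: 283291/95 ≈ 2982.0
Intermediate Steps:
m - d(13, 13 - 108) = 2982 - 1/(13 - 108) = 2982 - 1/(-95) = 2982 - 1*(-1/95) = 2982 + 1/95 = 283291/95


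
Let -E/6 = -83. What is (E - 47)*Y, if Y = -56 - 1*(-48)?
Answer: -3608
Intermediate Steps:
E = 498 (E = -6*(-83) = 498)
Y = -8 (Y = -56 + 48 = -8)
(E - 47)*Y = (498 - 47)*(-8) = 451*(-8) = -3608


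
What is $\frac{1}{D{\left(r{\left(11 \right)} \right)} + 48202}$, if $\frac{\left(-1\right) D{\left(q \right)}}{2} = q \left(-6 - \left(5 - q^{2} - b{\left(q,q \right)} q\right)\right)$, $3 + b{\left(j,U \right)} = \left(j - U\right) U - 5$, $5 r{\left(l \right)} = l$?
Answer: $\frac{125}{6038318} \approx 2.0701 \cdot 10^{-5}$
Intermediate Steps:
$r{\left(l \right)} = \frac{l}{5}$
$b{\left(j,U \right)} = -8 + U \left(j - U\right)$ ($b{\left(j,U \right)} = -3 + \left(\left(j - U\right) U - 5\right) = -3 + \left(U \left(j - U\right) - 5\right) = -3 + \left(-5 + U \left(j - U\right)\right) = -8 + U \left(j - U\right)$)
$D{\left(q \right)} = - 2 q \left(-11 + q^{2} - 8 q\right)$ ($D{\left(q \right)} = - 2 q \left(-6 - \left(5 - q^{2} - \left(-8 - q^{2} + q q\right) q\right)\right) = - 2 q \left(-6 - \left(5 - q^{2} - \left(-8 - q^{2} + q^{2}\right) q\right)\right) = - 2 q \left(-6 - \left(5 - q^{2} + 8 q\right)\right) = - 2 q \left(-11 + q^{2} - 8 q\right)$)
$\frac{1}{D{\left(r{\left(11 \right)} \right)} + 48202} = \frac{1}{2 \cdot \frac{1}{5} \cdot 11 \left(11 - \left(\frac{1}{5} \cdot 11\right)^{2} + 8 \cdot \frac{1}{5} \cdot 11\right) + 48202} = \frac{1}{2 \cdot \frac{11}{5} \left(11 - \left(\frac{11}{5}\right)^{2} + 8 \cdot \frac{11}{5}\right) + 48202} = \frac{1}{2 \cdot \frac{11}{5} \left(11 - \frac{121}{25} + \frac{88}{5}\right) + 48202} = \frac{1}{2 \cdot \frac{11}{5} \cdot \frac{594}{25} + 48202} = \frac{1}{\frac{13068}{125} + 48202} = \frac{1}{\frac{6038318}{125}} = \frac{125}{6038318}$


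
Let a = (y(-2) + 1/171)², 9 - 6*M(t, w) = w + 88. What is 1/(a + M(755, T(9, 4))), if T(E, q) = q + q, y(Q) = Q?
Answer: -58482/615427 ≈ -0.095027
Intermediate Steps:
T(E, q) = 2*q
M(t, w) = -79/6 - w/6 (M(t, w) = 3/2 - (w + 88)/6 = 3/2 - (88 + w)/6 = 3/2 + (-44/3 - w/6) = -79/6 - w/6)
a = 116281/29241 (a = (-2 + 1/171)² = (-341/171)² = 116281/29241 ≈ 3.9766)
1/(a + M(755, T(9, 4))) = 1/(116281/29241 + (-79/6 - 4/3)) = 1/(116281/29241 - 29/2) = 1/(-615427/58482) = -58482/615427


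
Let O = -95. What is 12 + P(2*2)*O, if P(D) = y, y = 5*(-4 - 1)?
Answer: 2387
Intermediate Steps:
y = -25 (y = 5*(-5) = -25)
P(D) = -25
12 + P(2*2)*O = 12 - 25*(-95) = 12 + 2375 = 2387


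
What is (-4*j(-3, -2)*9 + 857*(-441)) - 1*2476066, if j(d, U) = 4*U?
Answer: -2853715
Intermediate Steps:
(-4*j(-3, -2)*9 + 857*(-441)) - 1*2476066 = (-16*(-2)*9 + 857*(-441)) - 1*2476066 = (-4*(-8)*9 - 377937) - 2476066 = (32*9 - 377937) - 2476066 = (288 - 377937) - 2476066 = -377649 - 2476066 = -2853715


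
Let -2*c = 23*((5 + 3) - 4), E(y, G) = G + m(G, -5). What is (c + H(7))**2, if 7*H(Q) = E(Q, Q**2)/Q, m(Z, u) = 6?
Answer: 4835601/2401 ≈ 2014.0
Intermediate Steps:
E(y, G) = 6 + G (E(y, G) = G + 6 = 6 + G)
c = -46 (c = -23*((5 + 3) - 4)/2 = -23*(8 - 4)/2 = -23*4/2 = -1/2*92 = -46)
H(Q) = (6 + Q**2)/(7*Q) (H(Q) = ((6 + Q**2)/Q)/7 = (6 + Q**2)/(7*Q))
(c + H(7))**2 = (-46 + (1/7)*(6 + 7**2)/7)**2 = (-46 + (1/7)*(1/7)*(6 + 49))**2 = (-46 + (1/7)*(1/7)*55)**2 = (-46 + 55/49)**2 = (-2199/49)**2 = 4835601/2401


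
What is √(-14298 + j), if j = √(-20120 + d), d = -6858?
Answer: √(-14298 + I*√26978) ≈ 0.6868 + 119.58*I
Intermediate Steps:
j = I*√26978 (j = √(-20120 - 6858) = √(-26978) = I*√26978 ≈ 164.25*I)
√(-14298 + j) = √(-14298 + I*√26978)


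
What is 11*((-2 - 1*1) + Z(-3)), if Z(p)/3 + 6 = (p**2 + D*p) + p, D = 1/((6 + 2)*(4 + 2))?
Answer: -561/16 ≈ -35.063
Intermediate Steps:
D = 1/48 (D = 1/(8*6) = 1/48 ≈ 0.020833)
Z(p) = -18 + 3*p**2 + 49*p/16 (Z(p) = -18 + 3*((p**2 + p/48) + p) = -18 + 3*(p**2 + 49*p/48) = -18 + (3*p**2 + 49*p/16) = -18 + 3*p**2 + 49*p/16)
11*((-2 - 1*1) + Z(-3)) = 11*((-2 - 1*1) + (-18 + 3*(-3)**2 + (49/16)*(-3))) = 11*((-2 - 1) + (-18 + 3*9 - 147/16)) = 11*(-3 + (-18 + 27 - 147/16)) = 11*(-3 - 3/16) = 11*(-51/16) = -561/16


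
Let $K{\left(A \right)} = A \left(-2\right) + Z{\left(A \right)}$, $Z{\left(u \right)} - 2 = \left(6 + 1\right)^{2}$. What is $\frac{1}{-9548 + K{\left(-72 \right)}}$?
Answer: $- \frac{1}{9353} \approx -0.00010692$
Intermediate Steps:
$Z{\left(u \right)} = 51$ ($Z{\left(u \right)} = 2 + \left(6 + 1\right)^{2} = 2 + 7^{2} = 2 + 49 = 51$)
$K{\left(A \right)} = 51 - 2 A$ ($K{\left(A \right)} = A \left(-2\right) + 51 = - 2 A + 51 = 51 - 2 A$)
$\frac{1}{-9548 + K{\left(-72 \right)}} = \frac{1}{-9548 + \left(51 - -144\right)} = \frac{1}{-9548 + \left(51 + 144\right)} = \frac{1}{-9548 + 195} = \frac{1}{-9353} = - \frac{1}{9353}$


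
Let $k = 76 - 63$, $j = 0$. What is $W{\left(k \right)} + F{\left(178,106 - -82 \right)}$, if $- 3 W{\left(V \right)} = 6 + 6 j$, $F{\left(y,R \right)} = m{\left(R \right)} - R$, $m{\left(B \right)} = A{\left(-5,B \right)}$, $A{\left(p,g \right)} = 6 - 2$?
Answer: $-186$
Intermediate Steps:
$A{\left(p,g \right)} = 4$
$m{\left(B \right)} = 4$
$F{\left(y,R \right)} = 4 - R$
$k = 13$ ($k = 76 - 63 = 13$)
$W{\left(V \right)} = -2$ ($W{\left(V \right)} = - \frac{6 + 6 \cdot 0}{3} = - \frac{6 + 0}{3} = \left(- \frac{1}{3}\right) 6 = -2$)
$W{\left(k \right)} + F{\left(178,106 - -82 \right)} = -2 - \left(102 + 82\right) = -2 + \left(4 - \left(106 + 82\right)\right) = -2 + \left(4 - 188\right) = -2 - 184 = -186$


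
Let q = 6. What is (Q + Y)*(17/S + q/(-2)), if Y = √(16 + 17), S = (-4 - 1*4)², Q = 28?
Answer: -1225/16 - 175*√33/64 ≈ -92.270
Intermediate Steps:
S = 64 (S = (-4 - 4)² = (-8)² = 64)
Y = √33 ≈ 5.7446
(Q + Y)*(17/S + q/(-2)) = (28 + √33)*(17/64 + 6/(-2)) = (28 + √33)*(17*(1/64) + 6*(-½)) = (28 + √33)*(17/64 - 3) = (28 + √33)*(-175/64) = -1225/16 - 175*√33/64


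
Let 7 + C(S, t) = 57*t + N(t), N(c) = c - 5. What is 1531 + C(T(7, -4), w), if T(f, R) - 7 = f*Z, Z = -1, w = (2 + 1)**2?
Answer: 2041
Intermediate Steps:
w = 9 (w = 3**2 = 9)
N(c) = -5 + c
T(f, R) = 7 - f (T(f, R) = 7 + f*(-1) = 7 - f)
C(S, t) = -12 + 58*t (C(S, t) = -7 + (57*t + (-5 + t)) = -7 + (-5 + 58*t) = -12 + 58*t)
1531 + C(T(7, -4), w) = 1531 + (-12 + 58*9) = 1531 + (-12 + 522) = 1531 + 510 = 2041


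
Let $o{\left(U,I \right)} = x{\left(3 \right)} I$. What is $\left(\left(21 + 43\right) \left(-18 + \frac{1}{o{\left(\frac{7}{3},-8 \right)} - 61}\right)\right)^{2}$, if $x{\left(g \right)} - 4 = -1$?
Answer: $\frac{9600864256}{7225} \approx 1.3288 \cdot 10^{6}$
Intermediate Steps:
$x{\left(g \right)} = 3$ ($x{\left(g \right)} = 4 - 1 = 3$)
$o{\left(U,I \right)} = 3 I$
$\left(\left(21 + 43\right) \left(-18 + \frac{1}{o{\left(\frac{7}{3},-8 \right)} - 61}\right)\right)^{2} = \left(\left(21 + 43\right) \left(-18 + \frac{1}{3 \left(-8\right) - 61}\right)\right)^{2} = \left(64 \left(-18 + \frac{1}{-24 - 61}\right)\right)^{2} = \left(64 \left(-18 + \frac{1}{-85}\right)\right)^{2} = \left(64 \left(-18 - \frac{1}{85}\right)\right)^{2} = \left(64 \left(- \frac{1531}{85}\right)\right)^{2} = \left(- \frac{97984}{85}\right)^{2} = \frac{9600864256}{7225}$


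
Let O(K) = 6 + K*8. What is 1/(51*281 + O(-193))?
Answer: 1/12793 ≈ 7.8168e-5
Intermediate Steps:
O(K) = 6 + 8*K
1/(51*281 + O(-193)) = 1/(51*281 + (6 + 8*(-193))) = 1/(14331 + (6 - 1544)) = 1/(14331 - 1538) = 1/12793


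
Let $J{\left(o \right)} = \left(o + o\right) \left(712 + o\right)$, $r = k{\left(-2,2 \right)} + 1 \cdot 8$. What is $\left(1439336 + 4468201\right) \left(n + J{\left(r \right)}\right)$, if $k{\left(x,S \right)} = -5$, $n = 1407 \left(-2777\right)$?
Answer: $-23056815626613$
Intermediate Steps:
$n = -3907239$
$r = 3$ ($r = -5 + 1 \cdot 8 = -5 + 8 = 3$)
$J{\left(o \right)} = 2 o \left(712 + o\right)$
$\left(1439336 + 4468201\right) \left(n + J{\left(r \right)}\right) = \left(1439336 + 4468201\right) \left(-3907239 + 2 \cdot 3 \left(712 + 3\right)\right) = 5907537 \left(-3907239 + 2 \cdot 3 \cdot 715\right) = 5907537 \left(-3907239 + 4290\right) = 5907537 \left(-3902949\right) = -23056815626613$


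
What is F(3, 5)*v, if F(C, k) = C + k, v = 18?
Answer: 144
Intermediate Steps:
F(3, 5)*v = (3 + 5)*18 = 8*18 = 144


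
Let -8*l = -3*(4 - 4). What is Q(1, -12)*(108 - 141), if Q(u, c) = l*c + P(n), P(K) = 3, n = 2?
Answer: -99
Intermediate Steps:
l = 0 (l = -(-3)*(4 - 4)/8 = -(-3)*0/8 = -1/8*0 = 0)
Q(u, c) = 3 (Q(u, c) = 0*c + 3 = 0 + 3 = 3)
Q(1, -12)*(108 - 141) = 3*(108 - 141) = 3*(-33) = -99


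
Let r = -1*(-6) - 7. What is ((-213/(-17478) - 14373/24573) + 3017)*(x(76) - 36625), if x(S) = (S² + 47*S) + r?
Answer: -1963282497539663/23860383 ≈ -8.2282e+7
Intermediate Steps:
r = -1 (r = 6 - 7 = -1)
x(S) = -1 + S² + 47*S (x(S) = (S² + 47*S) - 1 = -1 + S² + 47*S)
((-213/(-17478) - 14373/24573) + 3017)*(x(76) - 36625) = ((-213/(-17478) - 14373/24573) + 3017)*((-1 + 76² + 47*76) - 36625) = ((-213*(-1/17478) - 14373*1/24573) + 3017)*((-1 + 5776 + 3572) - 36625) = ((71/5826 - 4791/8191) + 3017)*(9347 - 36625) = (-27330805/47720766 + 3017)*(-27278) = (143946220217/47720766)*(-27278) = -1963282497539663/23860383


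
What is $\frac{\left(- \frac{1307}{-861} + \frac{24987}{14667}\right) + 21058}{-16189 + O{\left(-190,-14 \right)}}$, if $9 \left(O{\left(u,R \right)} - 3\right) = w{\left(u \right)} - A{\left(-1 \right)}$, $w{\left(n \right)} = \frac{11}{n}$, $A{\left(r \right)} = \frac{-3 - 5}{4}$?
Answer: $- \frac{16844586244060}{12945252794271} \approx -1.3012$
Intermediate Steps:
$A{\left(r \right)} = -2$ ($A{\left(r \right)} = \left(-3 - 5\right) \frac{1}{4} = \left(-8\right) \frac{1}{4} = -2$)
$O{\left(u,R \right)} = \frac{29}{9} + \frac{11}{9 u}$ ($O{\left(u,R \right)} = 3 + \frac{\frac{11}{u} - -2}{9} = 3 + \frac{\frac{11}{u} + 2}{9} = 3 + \frac{2 + \frac{11}{u}}{9} = 3 + \left(\frac{2}{9} + \frac{11}{9 u}\right) = \frac{29}{9} + \frac{11}{9 u}$)
$\frac{\left(- \frac{1307}{-861} + \frac{24987}{14667}\right) + 21058}{-16189 + O{\left(-190,-14 \right)}} = \frac{\left(- \frac{1307}{-861} + \frac{24987}{14667}\right) + 21058}{-16189 + \frac{11 + 29 \left(-190\right)}{9 \left(-190\right)}} = \frac{\left(\left(-1307\right) \left(- \frac{1}{861}\right) + 24987 \cdot \frac{1}{14667}\right) + 21058}{-16189 + \frac{1}{9} \left(- \frac{1}{190}\right) \left(11 - 5510\right)} = \frac{\left(\frac{1307}{861} + \frac{8329}{4889}\right) + 21058}{-16189 + \frac{1}{9} \left(- \frac{1}{190}\right) \left(-5499\right)} = \frac{\frac{13561192}{4209429} + 21058}{-16189 + \frac{611}{190}} = \frac{88655717074}{4209429 \left(- \frac{3075299}{190}\right)} = \frac{88655717074}{4209429} \left(- \frac{190}{3075299}\right) = - \frac{16844586244060}{12945252794271}$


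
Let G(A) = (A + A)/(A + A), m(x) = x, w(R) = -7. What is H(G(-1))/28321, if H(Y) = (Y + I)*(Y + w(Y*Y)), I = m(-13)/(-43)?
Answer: -336/1217803 ≈ -0.00027591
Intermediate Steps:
G(A) = 1 (G(A) = (2*A)/((2*A)) = (2*A)*(1/(2*A)) = 1)
I = 13/43 (I = -13/(-43) = -13*(-1/43) = 13/43 ≈ 0.30233)
H(Y) = (-7 + Y)*(13/43 + Y) (H(Y) = (Y + 13/43)*(Y - 7) = (13/43 + Y)*(-7 + Y) = (-7 + Y)*(13/43 + Y))
H(G(-1))/28321 = (-91/43 + 1**2 - 288/43*1)/28321 = (-91/43 + 1 - 288/43)*(1/28321) = -336/43*1/28321 = -336/1217803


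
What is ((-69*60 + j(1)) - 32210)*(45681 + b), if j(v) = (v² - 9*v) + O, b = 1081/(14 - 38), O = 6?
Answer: -4976875072/3 ≈ -1.6590e+9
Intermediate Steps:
b = -1081/24 (b = 1081/(-24) = 1081*(-1/24) = -1081/24 ≈ -45.042)
j(v) = 6 + v² - 9*v (j(v) = (v² - 9*v) + 6 = 6 + v² - 9*v)
((-69*60 + j(1)) - 32210)*(45681 + b) = ((-69*60 + (6 + 1² - 9*1)) - 32210)*(45681 - 1081/24) = ((-4140 + (6 + 1 - 9)) - 32210)*(1095263/24) = ((-4140 - 2) - 32210)*(1095263/24) = (-4142 - 32210)*(1095263/24) = -36352*1095263/24 = -4976875072/3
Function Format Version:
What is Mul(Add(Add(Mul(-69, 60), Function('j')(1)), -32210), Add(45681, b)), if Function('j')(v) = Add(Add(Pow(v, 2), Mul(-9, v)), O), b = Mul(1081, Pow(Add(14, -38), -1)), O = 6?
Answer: Rational(-4976875072, 3) ≈ -1.6590e+9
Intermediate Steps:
b = Rational(-1081, 24) (b = Mul(1081, Pow(-24, -1)) = Mul(1081, Rational(-1, 24)) = Rational(-1081, 24) ≈ -45.042)
Function('j')(v) = Add(6, Pow(v, 2), Mul(-9, v)) (Function('j')(v) = Add(Add(Pow(v, 2), Mul(-9, v)), 6) = Add(6, Pow(v, 2), Mul(-9, v)))
Mul(Add(Add(Mul(-69, 60), Function('j')(1)), -32210), Add(45681, b)) = Mul(Add(Add(Mul(-69, 60), Add(6, Pow(1, 2), Mul(-9, 1))), -32210), Add(45681, Rational(-1081, 24))) = Mul(Add(Add(-4140, Add(6, 1, -9)), -32210), Rational(1095263, 24)) = Mul(Add(Add(-4140, -2), -32210), Rational(1095263, 24)) = Mul(Add(-4142, -32210), Rational(1095263, 24)) = Mul(-36352, Rational(1095263, 24)) = Rational(-4976875072, 3)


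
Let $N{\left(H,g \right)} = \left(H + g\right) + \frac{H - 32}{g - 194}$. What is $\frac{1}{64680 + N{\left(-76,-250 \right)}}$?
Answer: $\frac{37}{2381107} \approx 1.5539 \cdot 10^{-5}$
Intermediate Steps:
$N{\left(H,g \right)} = H + g + \frac{-32 + H}{-194 + g}$ ($N{\left(H,g \right)} = \left(H + g\right) + \frac{-32 + H}{g - 194} = \left(H + g\right) + \frac{-32 + H}{-194 + g} = H + g + \frac{-32 + H}{-194 + g}$)
$\frac{1}{64680 + N{\left(-76,-250 \right)}} = \frac{1}{64680 + \frac{-32 + \left(-250\right)^{2} - -48500 - -14668 - -19000}{-194 - 250}} = \frac{1}{64680 + \frac{-32 + 62500 + 48500 + 14668 + 19000}{-444}} = \frac{1}{64680 - \frac{12053}{37}} = \frac{1}{\frac{2381107}{37}} = \frac{37}{2381107}$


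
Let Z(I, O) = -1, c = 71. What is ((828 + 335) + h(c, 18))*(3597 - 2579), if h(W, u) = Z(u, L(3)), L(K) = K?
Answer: 1182916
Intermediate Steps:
h(W, u) = -1
((828 + 335) + h(c, 18))*(3597 - 2579) = ((828 + 335) - 1)*(3597 - 2579) = (1163 - 1)*1018 = 1162*1018 = 1182916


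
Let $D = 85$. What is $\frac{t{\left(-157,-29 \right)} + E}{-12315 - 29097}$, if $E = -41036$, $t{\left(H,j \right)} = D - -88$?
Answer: $\frac{13621}{13804} \approx 0.98674$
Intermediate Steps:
$t{\left(H,j \right)} = 173$ ($t{\left(H,j \right)} = 85 - -88 = 85 + 88 = 173$)
$\frac{t{\left(-157,-29 \right)} + E}{-12315 - 29097} = \frac{173 - 41036}{-12315 - 29097} = - \frac{40863}{-41412} = \left(-40863\right) \left(- \frac{1}{41412}\right) = \frac{13621}{13804}$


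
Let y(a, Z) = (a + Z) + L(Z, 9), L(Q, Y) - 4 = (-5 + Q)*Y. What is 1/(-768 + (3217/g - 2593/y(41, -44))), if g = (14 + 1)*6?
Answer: -792/575279 ≈ -0.0013767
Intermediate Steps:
L(Q, Y) = 4 + Y*(-5 + Q) (L(Q, Y) = 4 + (-5 + Q)*Y = 4 + Y*(-5 + Q))
g = 90 (g = 15*6 = 90)
y(a, Z) = -41 + a + 10*Z (y(a, Z) = (a + Z) + (4 - 5*9 + Z*9) = (Z + a) + (4 - 45 + 9*Z) = (Z + a) + (-41 + 9*Z) = -41 + a + 10*Z)
1/(-768 + (3217/g - 2593/y(41, -44))) = 1/(-768 + (3217/90 - 2593/(-41 + 41 + 10*(-44)))) = 1/(-768 + (3217*(1/90) - 2593/(-41 + 41 - 440))) = 1/(-768 + (3217/90 - 2593/(-440))) = 1/(-768 + (3217/90 - 2593*(-1/440))) = 1/(-768 + (3217/90 + 2593/440)) = 1/(-768 + 32977/792) = 1/(-575279/792) = -792/575279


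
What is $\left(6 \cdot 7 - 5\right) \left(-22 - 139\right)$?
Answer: $-5957$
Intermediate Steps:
$\left(6 \cdot 7 - 5\right) \left(-22 - 139\right) = \left(42 - 5\right) \left(-161\right) = 37 \left(-161\right) = -5957$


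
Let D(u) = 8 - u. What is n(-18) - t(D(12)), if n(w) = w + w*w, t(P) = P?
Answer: 310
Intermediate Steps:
n(w) = w + w²
n(-18) - t(D(12)) = -18*(1 - 18) - (8 - 1*12) = -18*(-17) - (8 - 12) = 306 - 1*(-4) = 306 + 4 = 310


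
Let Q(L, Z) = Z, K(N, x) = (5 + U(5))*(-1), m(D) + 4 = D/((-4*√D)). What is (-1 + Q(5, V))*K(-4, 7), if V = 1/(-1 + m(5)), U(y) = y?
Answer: 950/79 - 8*√5/79 ≈ 11.799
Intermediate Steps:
m(D) = -4 - √D/4 (m(D) = -4 + D/((-4*√D)) = -4 + D*(-1/(4*√D)) = -4 - √D/4)
K(N, x) = -10 (K(N, x) = (5 + 5)*(-1) = 10*(-1) = -10)
V = 1/(-5 - √5/4) (V = 1/(-1 + (-4 - √5/4)) = 1/(-5 - √5/4) ≈ -0.17989)
(-1 + Q(5, V))*K(-4, 7) = (-1 + (-16/79 + 4*√5/395))*(-10) = (-95/79 + 4*√5/395)*(-10) = 950/79 - 8*√5/79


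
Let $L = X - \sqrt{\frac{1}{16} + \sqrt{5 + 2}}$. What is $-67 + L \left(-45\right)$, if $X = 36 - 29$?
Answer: $-382 + \frac{45 \sqrt{1 + 16 \sqrt{7}}}{4} \approx -307.94$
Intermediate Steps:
$X = 7$
$L = 7 - \sqrt{\frac{1}{16} + \sqrt{7}}$ ($L = 7 - \sqrt{\frac{1}{16} + \sqrt{5 + 2}} = 7 - \sqrt{\frac{1}{16} + \sqrt{7}} \approx 5.3543$)
$-67 + L \left(-45\right) = -67 + \left(7 - \frac{\sqrt{1 + 16 \sqrt{7}}}{4}\right) \left(-45\right) = -67 - \left(315 - \frac{45 \sqrt{1 + 16 \sqrt{7}}}{4}\right) = -382 + \frac{45 \sqrt{1 + 16 \sqrt{7}}}{4}$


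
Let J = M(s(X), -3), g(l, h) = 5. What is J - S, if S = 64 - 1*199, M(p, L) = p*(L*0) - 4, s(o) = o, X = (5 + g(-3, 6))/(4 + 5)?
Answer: 131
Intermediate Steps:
X = 10/9 (X = (5 + 5)/(4 + 5) = 10/9 ≈ 1.1111)
M(p, L) = -4 (M(p, L) = p*0 - 4 = 0 - 4 = -4)
S = -135 (S = 64 - 199 = -135)
J = -4
J - S = -4 - 1*(-135) = -4 + 135 = 131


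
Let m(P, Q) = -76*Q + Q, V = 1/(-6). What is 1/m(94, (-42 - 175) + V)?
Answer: 2/32575 ≈ 6.1397e-5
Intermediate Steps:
V = -⅙ ≈ -0.16667
m(P, Q) = -75*Q
1/m(94, (-42 - 175) + V) = 1/(-75*((-42 - 175) - ⅙)) = 1/(-75*(-217 - ⅙)) = 1/(-75*(-1303/6)) = 1/(32575/2) = 2/32575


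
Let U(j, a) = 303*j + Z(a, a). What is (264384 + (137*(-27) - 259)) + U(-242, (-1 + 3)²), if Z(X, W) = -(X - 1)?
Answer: 187097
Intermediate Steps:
Z(X, W) = 1 - X (Z(X, W) = -(-1 + X) = 1 - X)
U(j, a) = 1 - a + 303*j (U(j, a) = 303*j + (1 - a) = 1 - a + 303*j)
(264384 + (137*(-27) - 259)) + U(-242, (-1 + 3)²) = (264384 + (137*(-27) - 259)) + (1 - (-1 + 3)² + 303*(-242)) = (264384 + (-3699 - 259)) + (1 - 1*2² - 73326) = (264384 - 3958) + (1 - 1*4 - 73326) = 260426 + (1 - 4 - 73326) = 260426 - 73329 = 187097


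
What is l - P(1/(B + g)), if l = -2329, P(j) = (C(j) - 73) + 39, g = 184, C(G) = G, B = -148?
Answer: -82621/36 ≈ -2295.0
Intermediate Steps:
P(j) = -34 + j (P(j) = (j - 73) + 39 = (-73 + j) + 39 = -34 + j)
l - P(1/(B + g)) = -2329 - (-34 + 1/(-148 + 184)) = -2329 - (-34 + 1/36) = -2329 - 1*(-1223/36) = -2329 + 1223/36 = -82621/36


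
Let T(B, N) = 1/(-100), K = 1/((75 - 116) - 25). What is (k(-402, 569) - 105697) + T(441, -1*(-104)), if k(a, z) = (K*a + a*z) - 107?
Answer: -367989511/1100 ≈ -3.3454e+5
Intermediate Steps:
K = -1/66 (K = 1/(-41 - 25) = 1/(-66) = -1/66 ≈ -0.015152)
T(B, N) = -1/100
k(a, z) = -107 - a/66 + a*z (k(a, z) = (-a/66 + a*z) - 107 = -107 - a/66 + a*z)
(k(-402, 569) - 105697) + T(441, -1*(-104)) = ((-107 - 1/66*(-402) - 402*569) - 105697) - 1/100 = ((-107 + 67/11 - 228738) - 105697) - 1/100 = (-2517228/11 - 105697) - 1/100 = -3679895/11 - 1/100 = -367989511/1100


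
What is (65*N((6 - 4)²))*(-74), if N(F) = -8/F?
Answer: 9620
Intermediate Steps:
(65*N((6 - 4)²))*(-74) = (65*(-8/(6 - 4)²))*(-74) = (65*(-8/(2²)))*(-74) = (65*(-8/4))*(-74) = (65*(-8*¼))*(-74) = (65*(-2))*(-74) = -130*(-74) = 9620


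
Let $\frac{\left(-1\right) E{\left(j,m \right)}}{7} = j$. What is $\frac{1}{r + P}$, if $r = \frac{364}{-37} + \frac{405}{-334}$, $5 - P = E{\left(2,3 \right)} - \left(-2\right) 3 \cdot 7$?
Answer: $- \frac{12358}{420795} \approx -0.029368$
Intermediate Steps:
$E{\left(j,m \right)} = - 7 j$
$P = -23$ ($P = 5 - \left(\left(-7\right) 2 - \left(-2\right) 3 \cdot 7\right) = 5 - \left(-14 - \left(-6\right) 7\right) = 5 - \left(-14 - -42\right) = 5 - \left(-14 + 42\right) = 5 - 28 = -23$)
$r = - \frac{136561}{12358}$ ($r = 364 \left(- \frac{1}{37}\right) + 405 \left(- \frac{1}{334}\right) = - \frac{364}{37} - \frac{405}{334} = - \frac{136561}{12358} \approx -11.05$)
$\frac{1}{r + P} = \frac{1}{- \frac{136561}{12358} - 23} = \frac{1}{- \frac{420795}{12358}} = - \frac{12358}{420795}$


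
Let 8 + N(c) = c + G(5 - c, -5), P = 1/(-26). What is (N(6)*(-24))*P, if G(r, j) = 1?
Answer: -12/13 ≈ -0.92308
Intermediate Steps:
P = -1/26 ≈ -0.038462
N(c) = -7 + c (N(c) = -8 + (c + 1) = -8 + (1 + c) = -7 + c)
(N(6)*(-24))*P = ((-7 + 6)*(-24))*(-1/26) = -1*(-24)*(-1/26) = 24*(-1/26) = -12/13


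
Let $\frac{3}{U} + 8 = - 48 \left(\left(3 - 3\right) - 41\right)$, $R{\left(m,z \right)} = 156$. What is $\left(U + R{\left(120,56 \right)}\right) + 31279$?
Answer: $\frac{61612603}{1960} \approx 31435.0$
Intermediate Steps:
$U = \frac{3}{1960}$ ($U = \frac{3}{-8 - 48 \left(\left(3 - 3\right) - 41\right)} = \frac{3}{-8 - 48 \left(0 - 41\right)} = \frac{3}{-8 - -1968} = \frac{3}{-8 + 1968} = \frac{3}{1960} \approx 0.0015306$)
$\left(U + R{\left(120,56 \right)}\right) + 31279 = \left(\frac{3}{1960} + 156\right) + 31279 = \frac{305763}{1960} + 31279 = \frac{61612603}{1960}$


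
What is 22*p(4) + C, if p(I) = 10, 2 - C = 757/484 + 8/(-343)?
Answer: 36598885/166012 ≈ 220.46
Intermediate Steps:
C = 76245/166012 (C = 2 - (757/484 + 8/(-343)) = 2 - (757*(1/484) + 8*(-1/343)) = 2 - (757/484 - 8/343) = 2 - 1*255779/166012 = 2 - 255779/166012 = 76245/166012 ≈ 0.45927)
22*p(4) + C = 22*10 + 76245/166012 = 220 + 76245/166012 = 36598885/166012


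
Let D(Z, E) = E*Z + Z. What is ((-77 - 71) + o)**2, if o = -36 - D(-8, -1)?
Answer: 33856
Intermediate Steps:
D(Z, E) = Z + E*Z
o = -36 (o = -36 - (-8)*(1 - 1) = -36 - (-8)*0 = -36 - 1*0 = -36 + 0 = -36)
((-77 - 71) + o)**2 = ((-77 - 71) - 36)**2 = (-148 - 36)**2 = (-184)**2 = 33856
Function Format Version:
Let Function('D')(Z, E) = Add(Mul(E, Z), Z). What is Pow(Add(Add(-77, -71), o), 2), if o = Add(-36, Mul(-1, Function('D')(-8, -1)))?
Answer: 33856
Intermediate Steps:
Function('D')(Z, E) = Add(Z, Mul(E, Z))
o = -36 (o = Add(-36, Mul(-1, Mul(-8, Add(1, -1)))) = Add(-36, Mul(-1, Mul(-8, 0))) = Add(-36, Mul(-1, 0)) = Add(-36, 0) = -36)
Pow(Add(Add(-77, -71), o), 2) = Pow(Add(Add(-77, -71), -36), 2) = Pow(Add(-148, -36), 2) = Pow(-184, 2) = 33856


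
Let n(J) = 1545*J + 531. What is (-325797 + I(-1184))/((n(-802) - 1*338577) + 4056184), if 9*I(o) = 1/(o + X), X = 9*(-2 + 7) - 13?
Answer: -3377863297/25702769664 ≈ -0.13142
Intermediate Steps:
n(J) = 531 + 1545*J
X = 32 (X = 9*5 - 13 = 45 - 13 = 32)
I(o) = 1/(9*(32 + o)) (I(o) = 1/(9*(o + 32)) = 1/(9*(32 + o)))
(-325797 + I(-1184))/((n(-802) - 1*338577) + 4056184) = (-325797 + 1/(9*(32 - 1184)))/(((531 + 1545*(-802)) - 1*338577) + 4056184) = (-325797 + (⅑)/(-1152))/(((531 - 1239090) - 338577) + 4056184) = (-325797 + (⅑)*(-1/1152))/((-1238559 - 338577) + 4056184) = (-325797 - 1/10368)/(-1577136 + 4056184) = -3377863297/10368/2479048 = -3377863297/10368*1/2479048 = -3377863297/25702769664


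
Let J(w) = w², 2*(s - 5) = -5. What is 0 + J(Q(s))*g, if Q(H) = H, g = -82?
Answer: -1025/2 ≈ -512.50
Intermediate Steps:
s = 5/2 (s = 5 + (½)*(-5) = 5 - 5/2 = 5/2 ≈ 2.5000)
0 + J(Q(s))*g = 0 + (5/2)²*(-82) = 0 + (25/4)*(-82) = 0 - 1025/2 = -1025/2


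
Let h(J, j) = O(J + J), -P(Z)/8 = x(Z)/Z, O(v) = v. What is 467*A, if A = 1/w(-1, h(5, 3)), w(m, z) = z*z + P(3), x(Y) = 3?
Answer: 467/92 ≈ 5.0761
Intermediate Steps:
P(Z) = -24/Z
h(J, j) = 2*J (h(J, j) = J + J = 2*J)
w(m, z) = -8 + z**2 (w(m, z) = z*z - 24/3 = z**2 - 24*1/3 = z**2 - 8 = -8 + z**2)
A = 1/92 (A = 1/(-8 + (2*5)**2) = 1/(-8 + 10**2) = 1/(-8 + 100) = 1/92 ≈ 0.010870)
467*A = 467*(1/92) = 467/92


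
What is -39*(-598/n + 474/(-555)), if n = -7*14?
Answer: -1855347/9065 ≈ -204.67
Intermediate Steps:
n = -98
-39*(-598/n + 474/(-555)) = -39*(-598/(-98) + 474/(-555)) = -39*(-598*(-1/98) + 474*(-1/555)) = -39*(299/49 - 158/185) = -39*47573/9065 = -1855347/9065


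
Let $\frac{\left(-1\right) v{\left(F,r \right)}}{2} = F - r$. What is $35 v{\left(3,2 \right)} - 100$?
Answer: $-170$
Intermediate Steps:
$v{\left(F,r \right)} = - 2 F + 2 r$ ($v{\left(F,r \right)} = - 2 \left(F - r\right) = - 2 F + 2 r$)
$35 v{\left(3,2 \right)} - 100 = 35 \left(\left(-2\right) 3 + 2 \cdot 2\right) - 100 = 35 \left(-6 + 4\right) - 100 = 35 \left(-2\right) - 100 = -70 - 100 = -170$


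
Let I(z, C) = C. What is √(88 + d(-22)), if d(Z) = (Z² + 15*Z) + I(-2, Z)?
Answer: 2*√55 ≈ 14.832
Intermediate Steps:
d(Z) = Z² + 16*Z (d(Z) = (Z² + 15*Z) + Z = Z² + 16*Z)
√(88 + d(-22)) = √(88 - 22*(16 - 22)) = √(88 - 22*(-6)) = √(88 + 132) = √220 = 2*√55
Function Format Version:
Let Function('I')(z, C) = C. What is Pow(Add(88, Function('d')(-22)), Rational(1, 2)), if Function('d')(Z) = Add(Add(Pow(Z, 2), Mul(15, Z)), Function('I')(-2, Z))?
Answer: Mul(2, Pow(55, Rational(1, 2))) ≈ 14.832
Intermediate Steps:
Function('d')(Z) = Add(Pow(Z, 2), Mul(16, Z)) (Function('d')(Z) = Add(Add(Pow(Z, 2), Mul(15, Z)), Z) = Add(Pow(Z, 2), Mul(16, Z)))
Pow(Add(88, Function('d')(-22)), Rational(1, 2)) = Pow(Add(88, Mul(-22, Add(16, -22))), Rational(1, 2)) = Pow(Add(88, Mul(-22, -6)), Rational(1, 2)) = Pow(Add(88, 132), Rational(1, 2)) = Pow(220, Rational(1, 2)) = Mul(2, Pow(55, Rational(1, 2)))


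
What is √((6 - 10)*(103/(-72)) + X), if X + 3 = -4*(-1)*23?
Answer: √3410/6 ≈ 9.7325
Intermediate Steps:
X = 89 (X = -3 - 4*(-1)*23 = -3 + 4*23 = -3 + 92 = 89)
√((6 - 10)*(103/(-72)) + X) = √((6 - 10)*(103/(-72)) + 89) = √(-412*(-1)/72 + 89) = √(-4*(-103/72) + 89) = √(103/18 + 89) = √(1705/18) = √3410/6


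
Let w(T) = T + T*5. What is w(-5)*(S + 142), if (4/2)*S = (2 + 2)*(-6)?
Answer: -3900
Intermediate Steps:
w(T) = 6*T (w(T) = T + 5*T = 6*T)
S = -12 (S = ((2 + 2)*(-6))/2 = (4*(-6))/2 = (½)*(-24) = -12)
w(-5)*(S + 142) = (6*(-5))*(-12 + 142) = -30*130 = -3900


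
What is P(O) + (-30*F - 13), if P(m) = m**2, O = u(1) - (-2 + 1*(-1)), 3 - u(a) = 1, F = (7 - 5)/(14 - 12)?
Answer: -18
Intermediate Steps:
F = 1 (F = 2/2 = 2*(1/2) = 1)
u(a) = 2 (u(a) = 3 - 1*1 = 3 - 1 = 2)
O = 5 (O = 2 - (-2 + 1*(-1)) = 2 - (-2 - 1) = 2 - 1*(-3) = 2 + 3 = 5)
P(O) + (-30*F - 13) = 5**2 + (-30*1 - 13) = 25 + (-30 - 13) = 25 - 43 = -18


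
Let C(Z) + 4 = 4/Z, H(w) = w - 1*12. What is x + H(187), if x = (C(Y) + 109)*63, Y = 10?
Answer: 34076/5 ≈ 6815.2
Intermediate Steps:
H(w) = -12 + w (H(w) = w - 12 = -12 + w)
C(Z) = -4 + 4/Z
x = 33201/5 (x = ((-4 + 4/10) + 109)*63 = ((-4 + 4*(1/10)) + 109)*63 = ((-4 + 2/5) + 109)*63 = (-18/5 + 109)*63 = (527/5)*63 = 33201/5 ≈ 6640.2)
x + H(187) = 33201/5 + (-12 + 187) = 33201/5 + 175 = 34076/5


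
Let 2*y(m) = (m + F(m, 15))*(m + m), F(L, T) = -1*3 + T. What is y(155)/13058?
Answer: 25885/13058 ≈ 1.9823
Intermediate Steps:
F(L, T) = -3 + T
y(m) = m*(12 + m) (y(m) = ((m + (-3 + 15))*(m + m))/2 = ((m + 12)*(2*m))/2 = ((12 + m)*(2*m))/2 = (2*m*(12 + m))/2 = m*(12 + m))
y(155)/13058 = (155*(12 + 155))/13058 = (155*167)*(1/13058) = 25885*(1/13058) = 25885/13058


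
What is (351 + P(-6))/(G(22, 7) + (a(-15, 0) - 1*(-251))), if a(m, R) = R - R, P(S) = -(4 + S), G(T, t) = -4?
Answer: 353/247 ≈ 1.4291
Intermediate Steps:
P(S) = -4 - S
a(m, R) = 0
(351 + P(-6))/(G(22, 7) + (a(-15, 0) - 1*(-251))) = (351 + (-4 - 1*(-6)))/(-4 + (0 - 1*(-251))) = (351 + (-4 + 6))/(-4 + (0 + 251)) = (351 + 2)/(-4 + 251) = 353/247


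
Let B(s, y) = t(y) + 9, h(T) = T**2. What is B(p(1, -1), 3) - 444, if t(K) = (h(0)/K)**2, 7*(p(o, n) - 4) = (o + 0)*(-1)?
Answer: -435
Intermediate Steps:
p(o, n) = 4 - o/7 (p(o, n) = 4 + ((o + 0)*(-1))/7 = 4 + (o*(-1))/7 = 4 + (-o)/7 = 4 - o/7)
t(K) = 0 (t(K) = (0**2/K)**2 = (0/K)**2 = 0**2 = 0)
B(s, y) = 9 (B(s, y) = 0 + 9 = 9)
B(p(1, -1), 3) - 444 = 9 - 444 = -435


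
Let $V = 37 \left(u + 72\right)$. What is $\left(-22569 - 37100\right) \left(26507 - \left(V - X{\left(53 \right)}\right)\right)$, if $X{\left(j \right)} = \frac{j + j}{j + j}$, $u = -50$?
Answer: $-1533135286$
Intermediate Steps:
$V = 814$ ($V = 37 \left(-50 + 72\right) = 37 \cdot 22 = 814$)
$X{\left(j \right)} = 1$ ($X{\left(j \right)} = \frac{2 j}{2 j} = 2 j \frac{1}{2 j} = 1$)
$\left(-22569 - 37100\right) \left(26507 - \left(V - X{\left(53 \right)}\right)\right) = \left(-22569 - 37100\right) \left(26507 + \left(1 - 814\right)\right) = - 59669 \left(26507 + \left(1 - 814\right)\right) = - 59669 \left(26507 - 813\right) = \left(-59669\right) 25694 = -1533135286$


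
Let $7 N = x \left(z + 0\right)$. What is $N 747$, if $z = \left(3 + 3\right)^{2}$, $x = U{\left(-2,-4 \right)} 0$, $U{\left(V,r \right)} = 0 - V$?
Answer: $0$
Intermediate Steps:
$U{\left(V,r \right)} = - V$
$x = 0$ ($x = \left(-1\right) \left(-2\right) 0 = 2 \cdot 0 = 0$)
$z = 36$ ($z = 6^{2} = 36$)
$N = 0$ ($N = \frac{0 \left(36 + 0\right)}{7} = \frac{0 \cdot 36}{7} = \frac{1}{7} \cdot 0 = 0$)
$N 747 = 0 \cdot 747 = 0$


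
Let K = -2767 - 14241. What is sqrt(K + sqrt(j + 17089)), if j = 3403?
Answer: sqrt(-17008 + 2*sqrt(5123)) ≈ 129.86*I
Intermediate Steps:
K = -17008
sqrt(K + sqrt(j + 17089)) = sqrt(-17008 + sqrt(3403 + 17089)) = sqrt(-17008 + sqrt(20492)) = sqrt(-17008 + 2*sqrt(5123))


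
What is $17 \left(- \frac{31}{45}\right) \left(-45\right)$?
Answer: $527$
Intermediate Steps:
$17 \left(- \frac{31}{45}\right) \left(-45\right) = \left(- \frac{527}{45}\right) \left(-45\right) = 527$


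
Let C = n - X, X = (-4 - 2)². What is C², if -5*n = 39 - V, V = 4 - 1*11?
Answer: 51076/25 ≈ 2043.0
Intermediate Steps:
V = -7 (V = 4 - 11 = -7)
n = -46/5 (n = -(39 - 1*(-7))/5 = -(39 + 7)/5 = -⅕*46 = -46/5 ≈ -9.2000)
X = 36 (X = (-6)² = 36)
C = -226/5 (C = -46/5 - 1*36 = -46/5 - 36 = -226/5 ≈ -45.200)
C² = (-226/5)² = 51076/25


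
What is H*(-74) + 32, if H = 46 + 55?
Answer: -7442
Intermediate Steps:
H = 101
H*(-74) + 32 = 101*(-74) + 32 = -7474 + 32 = -7442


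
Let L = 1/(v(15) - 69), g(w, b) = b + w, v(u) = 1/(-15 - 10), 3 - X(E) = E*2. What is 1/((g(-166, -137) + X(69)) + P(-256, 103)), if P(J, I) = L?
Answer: -1726/756013 ≈ -0.0022830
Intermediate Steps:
X(E) = 3 - 2*E (X(E) = 3 - E*2 = 3 - 2*E)
v(u) = -1/25 (v(u) = 1/(-25) = -1/25)
L = -25/1726 (L = 1/(-1/25 - 69) = 1/(-1726/25) = -25/1726 ≈ -0.014484)
P(J, I) = -25/1726
1/((g(-166, -137) + X(69)) + P(-256, 103)) = 1/(((-137 - 166) + (3 - 2*69)) - 25/1726) = 1/((-303 + (3 - 138)) - 25/1726) = 1/((-303 - 135) - 25/1726) = 1/(-438 - 25/1726) = 1/(-756013/1726) = -1726/756013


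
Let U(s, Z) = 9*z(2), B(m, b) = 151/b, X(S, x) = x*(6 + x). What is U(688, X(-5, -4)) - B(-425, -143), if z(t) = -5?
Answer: -6284/143 ≈ -43.944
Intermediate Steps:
U(s, Z) = -45 (U(s, Z) = 9*(-5) = -45)
U(688, X(-5, -4)) - B(-425, -143) = -45 - 151/(-143) = -45 - 151*(-1)/143 = -45 - 1*(-151/143) = -45 + 151/143 = -6284/143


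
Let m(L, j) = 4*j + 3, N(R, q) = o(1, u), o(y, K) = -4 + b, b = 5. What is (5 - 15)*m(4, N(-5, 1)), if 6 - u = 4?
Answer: -70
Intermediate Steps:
u = 2 (u = 6 - 1*4 = 6 - 4 = 2)
o(y, K) = 1 (o(y, K) = -4 + 5 = 1)
N(R, q) = 1
m(L, j) = 3 + 4*j
(5 - 15)*m(4, N(-5, 1)) = (5 - 15)*(3 + 4*1) = -10*(3 + 4) = -10*7 = -70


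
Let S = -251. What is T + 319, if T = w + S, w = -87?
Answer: -19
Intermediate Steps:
T = -338 (T = -87 - 251 = -338)
T + 319 = -338 + 319 = -19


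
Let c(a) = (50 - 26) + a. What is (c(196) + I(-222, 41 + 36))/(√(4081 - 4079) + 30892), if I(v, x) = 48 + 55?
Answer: 4989058/477157831 - 323*√2/954315662 ≈ 0.010455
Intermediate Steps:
c(a) = 24 + a
I(v, x) = 103
(c(196) + I(-222, 41 + 36))/(√(4081 - 4079) + 30892) = ((24 + 196) + 103)/(√(4081 - 4079) + 30892) = (220 + 103)/(√2 + 30892) = 323/(30892 + √2)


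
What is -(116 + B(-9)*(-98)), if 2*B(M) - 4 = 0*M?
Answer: 80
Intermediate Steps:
B(M) = 2 (B(M) = 2 + (0*M)/2 = 2 + (1/2)*0 = 2 + 0 = 2)
-(116 + B(-9)*(-98)) = -(116 + 2*(-98)) = -(116 - 196) = -1*(-80) = 80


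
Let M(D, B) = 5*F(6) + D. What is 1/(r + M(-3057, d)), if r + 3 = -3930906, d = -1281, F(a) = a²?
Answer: -1/3933786 ≈ -2.5421e-7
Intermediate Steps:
r = -3930909 (r = -3 - 3930906 = -3930909)
M(D, B) = 180 + D (M(D, B) = 5*6² + D = 5*36 + D = 180 + D)
1/(r + M(-3057, d)) = 1/(-3930909 + (180 - 3057)) = 1/(-3930909 - 2877) = 1/(-3933786) = -1/3933786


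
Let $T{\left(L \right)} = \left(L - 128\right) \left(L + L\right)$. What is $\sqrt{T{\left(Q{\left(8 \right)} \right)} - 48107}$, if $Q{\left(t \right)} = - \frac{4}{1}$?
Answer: $i \sqrt{47051} \approx 216.91 i$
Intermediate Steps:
$Q{\left(t \right)} = -4$ ($Q{\left(t \right)} = \left(-4\right) 1 = -4$)
$T{\left(L \right)} = 2 L \left(-128 + L\right)$ ($T{\left(L \right)} = \left(-128 + L\right) 2 L = 2 L \left(-128 + L\right)$)
$\sqrt{T{\left(Q{\left(8 \right)} \right)} - 48107} = \sqrt{2 \left(-4\right) \left(-128 - 4\right) - 48107} = \sqrt{2 \left(-4\right) \left(-132\right) - 48107} = \sqrt{1056 - 48107} = \sqrt{-47051} = i \sqrt{47051}$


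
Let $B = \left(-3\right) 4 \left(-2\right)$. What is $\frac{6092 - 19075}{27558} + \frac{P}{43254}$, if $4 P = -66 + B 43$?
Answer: $- \frac{20552275}{44147916} \approx -0.46553$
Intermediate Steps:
$B = 24$ ($B = \left(-12\right) \left(-2\right) = 24$)
$P = \frac{483}{2}$ ($P = \frac{-66 + 24 \cdot 43}{4} = \frac{-66 + 1032}{4} = \frac{1}{4} \cdot 966 = \frac{483}{2} \approx 241.5$)
$\frac{6092 - 19075}{27558} + \frac{P}{43254} = \frac{6092 - 19075}{27558} + \frac{483}{2 \cdot 43254} = \left(6092 - 19075\right) \frac{1}{27558} + \frac{483}{2} \cdot \frac{1}{43254} = \left(-12983\right) \frac{1}{27558} + \frac{161}{28836} = - \frac{12983}{27558} + \frac{161}{28836} = - \frac{20552275}{44147916}$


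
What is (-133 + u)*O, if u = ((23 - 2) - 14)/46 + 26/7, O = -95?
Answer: 3950195/322 ≈ 12268.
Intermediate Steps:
u = 1245/322 (u = (21 - 14)*(1/46) + 26*(⅐) = 7*(1/46) + 26/7 = 7/46 + 26/7 = 1245/322 ≈ 3.8665)
(-133 + u)*O = (-133 + 1245/322)*(-95) = -41581/322*(-95) = 3950195/322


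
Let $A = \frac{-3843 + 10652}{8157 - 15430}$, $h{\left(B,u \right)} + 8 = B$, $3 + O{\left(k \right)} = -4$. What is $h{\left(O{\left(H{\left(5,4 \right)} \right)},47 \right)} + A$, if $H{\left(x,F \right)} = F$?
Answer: $- \frac{115904}{7273} \approx -15.936$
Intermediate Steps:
$O{\left(k \right)} = -7$ ($O{\left(k \right)} = -3 - 4 = -7$)
$h{\left(B,u \right)} = -8 + B$
$A = - \frac{6809}{7273}$ ($A = \frac{6809}{-7273} = 6809 \left(- \frac{1}{7273}\right) = - \frac{6809}{7273} \approx -0.9362$)
$h{\left(O{\left(H{\left(5,4 \right)} \right)},47 \right)} + A = \left(-8 - 7\right) - \frac{6809}{7273} = -15 - \frac{6809}{7273} = - \frac{115904}{7273}$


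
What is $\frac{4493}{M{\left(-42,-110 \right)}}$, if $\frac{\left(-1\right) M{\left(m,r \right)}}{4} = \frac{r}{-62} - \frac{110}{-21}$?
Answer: $- \frac{2924943}{18260} \approx -160.18$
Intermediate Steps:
$M{\left(m,r \right)} = - \frac{440}{21} + \frac{2 r}{31}$ ($M{\left(m,r \right)} = - 4 \left(\frac{r}{-62} - \frac{110}{-21}\right) = - 4 \left(r \left(- \frac{1}{62}\right) - - \frac{110}{21}\right) = - 4 \left(- \frac{r}{62} + \frac{110}{21}\right) = - 4 \left(\frac{110}{21} - \frac{r}{62}\right) = - \frac{440}{21} + \frac{2 r}{31}$)
$\frac{4493}{M{\left(-42,-110 \right)}} = \frac{4493}{- \frac{440}{21} + \frac{2}{31} \left(-110\right)} = \frac{4493}{- \frac{440}{21} - \frac{220}{31}} = \frac{4493}{- \frac{18260}{651}} = 4493 \left(- \frac{651}{18260}\right) = - \frac{2924943}{18260}$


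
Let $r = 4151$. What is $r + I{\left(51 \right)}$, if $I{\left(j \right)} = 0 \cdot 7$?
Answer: $4151$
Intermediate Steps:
$I{\left(j \right)} = 0$
$r + I{\left(51 \right)} = 4151 + 0 = 4151$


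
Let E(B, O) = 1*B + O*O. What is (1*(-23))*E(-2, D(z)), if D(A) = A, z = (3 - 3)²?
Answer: 46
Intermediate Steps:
z = 0 (z = 0² = 0)
E(B, O) = B + O²
(1*(-23))*E(-2, D(z)) = (1*(-23))*(-2 + 0²) = -23*(-2 + 0) = -23*(-2) = 46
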